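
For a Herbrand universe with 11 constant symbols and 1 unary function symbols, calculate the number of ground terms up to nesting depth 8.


Herbrand terms by depth:
Depth 0: 11 constants
Depth 1: 11 new terms (running total: 22)
Depth 2: 11 new terms (running total: 33)
Depth 3: 11 new terms (running total: 44)
Depth 4: 11 new terms (running total: 55)
Depth 5: 11 new terms (running total: 66)
Depth 6: 11 new terms (running total: 77)
Depth 7: 11 new terms (running total: 88)
Depth 8: 11 new terms (running total: 99)
Total distinct ground terms = 99

99


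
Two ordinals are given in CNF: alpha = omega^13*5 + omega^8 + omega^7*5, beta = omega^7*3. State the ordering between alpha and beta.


Compare term by term from highest exponent:
alpha = omega^13*5 + omega^8 + omega^7*5
beta = omega^7*3
Term 1: alpha has omega^13*5, beta has omega^7*3
Term 2: alpha has omega^8*1, beta has omega^0*0
Term 3: alpha has omega^7*5, beta has omega^0*0
Result: alpha > beta

alpha > beta


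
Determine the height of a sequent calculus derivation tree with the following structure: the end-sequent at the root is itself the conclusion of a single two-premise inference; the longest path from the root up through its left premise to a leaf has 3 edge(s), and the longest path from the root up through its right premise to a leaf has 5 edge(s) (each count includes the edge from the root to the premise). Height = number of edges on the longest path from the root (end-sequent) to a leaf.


Longest path through the left premise: 3 edges (measured from the branching sequent)
Longest path through the right premise: 5 edges
Height of the subtree rooted at the branching sequent: max(3, 5) = 5
The branching sequent is the root itself.
Total height = 5

5


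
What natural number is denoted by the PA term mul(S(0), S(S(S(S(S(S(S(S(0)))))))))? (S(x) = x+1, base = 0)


mul(S^1(0), S^8(0)):
S^1(0) = 1
S^8(0) = 8
1 * 8 = 8

8


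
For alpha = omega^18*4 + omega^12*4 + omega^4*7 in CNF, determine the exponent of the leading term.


CNF: omega^18*4 + omega^12*4 + omega^4*7
The leading term is omega^18*4, which has exponent 18.

18


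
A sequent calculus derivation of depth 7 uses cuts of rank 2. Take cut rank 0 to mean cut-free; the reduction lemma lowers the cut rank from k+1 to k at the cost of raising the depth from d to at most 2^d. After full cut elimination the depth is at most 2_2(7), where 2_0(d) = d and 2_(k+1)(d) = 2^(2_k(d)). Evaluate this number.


Each rank reduction sends depth d to at most 2^d; cut rank r needs r reductions.
2_0(7) = 7
2_1(7) = 2^7 = 128
2_2(7) = 2^128 = 340282366920938463463374607431768211456
Cut-free depth bound = 340282366920938463463374607431768211456

340282366920938463463374607431768211456


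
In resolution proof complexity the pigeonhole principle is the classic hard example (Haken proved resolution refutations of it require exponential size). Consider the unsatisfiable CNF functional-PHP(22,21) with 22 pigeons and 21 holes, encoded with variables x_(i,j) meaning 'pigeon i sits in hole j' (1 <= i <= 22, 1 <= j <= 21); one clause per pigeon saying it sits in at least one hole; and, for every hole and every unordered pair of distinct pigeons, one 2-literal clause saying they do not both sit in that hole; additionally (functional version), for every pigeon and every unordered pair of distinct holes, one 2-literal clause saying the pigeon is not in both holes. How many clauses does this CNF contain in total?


functional-PHP(22,21): 22 pigeons, 21 holes, 22*21 = 462 variables.
- pigeon clauses: one per pigeon -> 22 clauses
- hole clauses: 21 holes * C(22,2) = 21 * 231 -> 4851 clauses
- functional clauses: 22 pigeons * C(21,2) = 22 * 210 -> 4620 clauses
Total clauses = 22 + 4851 + 4620 = 9493

9493


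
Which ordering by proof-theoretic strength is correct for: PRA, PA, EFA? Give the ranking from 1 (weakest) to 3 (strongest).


Ordering by consistency strength:
1. EFA
2. PRA
3. PA


PRA=2, PA=3, EFA=1


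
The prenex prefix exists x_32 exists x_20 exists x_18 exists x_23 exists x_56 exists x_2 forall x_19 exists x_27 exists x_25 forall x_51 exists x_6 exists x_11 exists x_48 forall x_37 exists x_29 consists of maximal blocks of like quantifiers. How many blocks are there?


Alternations = 6.
Blocks = alternations + 1 = 7

7


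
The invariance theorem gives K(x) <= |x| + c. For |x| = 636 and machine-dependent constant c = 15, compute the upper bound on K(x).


K(x) <= |x| + c = 636 + 15 = 651

651


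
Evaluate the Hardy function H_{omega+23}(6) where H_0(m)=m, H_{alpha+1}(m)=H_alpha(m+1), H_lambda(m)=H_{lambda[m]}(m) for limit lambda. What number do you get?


H_{omega+23}(6):
Unwind the 23 successor steps: H_{omega+23}(6) = H_omega(6+23) = H_omega(29).
H_omega(m) = H_m(m) = m + m = 2m.
Result = 2 * 29 = 58

58


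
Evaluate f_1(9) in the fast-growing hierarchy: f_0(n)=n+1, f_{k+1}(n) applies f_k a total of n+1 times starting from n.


f_1(9) = f_0^10(9)
f_0 adds 1 each time, applied 10 times.
f_1(9) = 9 + 10 = 19

19


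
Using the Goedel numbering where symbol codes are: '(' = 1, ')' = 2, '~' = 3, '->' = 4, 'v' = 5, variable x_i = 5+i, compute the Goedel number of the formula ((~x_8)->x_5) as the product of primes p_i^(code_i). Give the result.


Formula: ((~x_8)->x_5)
Symbol codes: [1, 1, 3, 13, 2, 4, 10, 2]
Primes: [2, 3, 5, 7, 11, 13, 17, 19]
p_1^1 = 2^1 = 2
p_2^1 = 3^1 = 3
p_3^3 = 5^3 = 125
p_4^13 = 7^13 = 96889010407
p_5^2 = 11^2 = 121
p_6^4 = 13^4 = 28561
p_7^10 = 17^10 = 2015993900449
p_8^2 = 19^2 = 361
Product = 182764136470115898993354678466097250

182764136470115898993354678466097250


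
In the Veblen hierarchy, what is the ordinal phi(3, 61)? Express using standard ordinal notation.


phi(3, 61):
phi(3, beta) = eta_beta (the beta-th eta number, fixed point of zeta).
phi(3, 61) = eta_61

eta_61


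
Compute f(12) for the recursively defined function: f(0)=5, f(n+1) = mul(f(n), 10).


f(0) = 5
f(1) = mul(f(0), 10) = mul(5, 10) = 50
f(2) = mul(f(1), 10) = mul(50, 10) = 500
f(3) = mul(f(2), 10) = mul(500, 10) = 5000
f(4) = mul(f(3), 10) = mul(5000, 10) = 50000
f(5) = mul(f(4), 10) = mul(50000, 10) = 500000
f(6) = mul(f(5), 10) = mul(500000, 10) = 5000000
f(7) = mul(f(6), 10) = mul(5000000, 10) = 50000000
f(8) = mul(f(7), 10) = mul(50000000, 10) = 500000000
f(9) = mul(f(8), 10) = mul(500000000, 10) = 5000000000
f(10) = mul(f(9), 10) = mul(5000000000, 10) = 50000000000
f(11) = mul(f(10), 10) = mul(50000000000, 10) = 500000000000
f(12) = mul(f(11), 10) = mul(500000000000, 10) = 5000000000000


5000000000000


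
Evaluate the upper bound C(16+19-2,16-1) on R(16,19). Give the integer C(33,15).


R(16,19) <= C(16+19-2, 16-1) = C(33, 15)
C(33, 15) = 33! / (15! * 18!)
= 1037158320

1037158320


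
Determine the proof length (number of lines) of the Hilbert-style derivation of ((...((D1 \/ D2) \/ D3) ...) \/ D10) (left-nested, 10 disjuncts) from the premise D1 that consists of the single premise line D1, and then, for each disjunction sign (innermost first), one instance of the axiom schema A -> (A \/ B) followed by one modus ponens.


Building the left-nested 10-ary disjunction from D1:
- 1 premise line (D1)
- 10 disjuncts means 9 disjunction signs; each needs 1 axiom instance + 1 MP = 2 lines: 2 * 9 = 18
Total = 1 + 18 = 19 lines.

19


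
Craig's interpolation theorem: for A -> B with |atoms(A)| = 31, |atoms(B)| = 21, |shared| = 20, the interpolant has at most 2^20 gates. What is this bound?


Shared atoms = 20
Craig interpolant size bound = 2^20
= 1048576

1048576


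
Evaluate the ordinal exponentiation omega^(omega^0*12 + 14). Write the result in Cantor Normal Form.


omega^(omega^0*12 + 14):
omega^0 = 1, so the exponent is 12 + 14 = 26 (finite ordinal addition).
Result = omega^26, already a single CNF term.

omega^26


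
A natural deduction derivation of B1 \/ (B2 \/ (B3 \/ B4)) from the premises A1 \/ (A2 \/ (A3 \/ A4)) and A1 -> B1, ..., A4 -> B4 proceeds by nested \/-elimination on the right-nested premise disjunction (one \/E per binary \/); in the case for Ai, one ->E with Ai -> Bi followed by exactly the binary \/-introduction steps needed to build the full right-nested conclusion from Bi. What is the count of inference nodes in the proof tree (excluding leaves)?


Constructive dilemma with 4 branches, all disjunctions right-nested:
- \/E: the premise has 3 binary \/, each eliminated once: 3 nodes.
- ->E: one per case (Ai with Ai -> Bi gives Bi): 4 nodes.
- \/I: in case i < n, Bi needs 1 step to form Bi \/ (B(i+1) \/ ...) and then i-1 steps to prepend B(i-1), ..., B1, i.e. i steps; in case i = n, B4 needs 3 prepend steps.
  \/I total = (1 + 2 + ... + 3) + 3 = 6 + 3 = 9 nodes.
Total = 3 + 4 + 9 = 16

16


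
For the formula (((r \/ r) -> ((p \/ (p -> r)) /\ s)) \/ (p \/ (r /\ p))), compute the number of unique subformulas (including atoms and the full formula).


Formula: (((r \/ r) -> ((p \/ (p -> r)) /\ s)) \/ (p \/ (r /\ p)))
Subformulas found:
  1. s
  2. r
  3. p
  4. (r \/ r)
  5. (r /\ p)
  6. (p -> r)
  7. (p \/ (r /\ p))
  8. (p \/ (p -> r))
  9. ((p \/ (p -> r)) /\ s)
  10. ((r \/ r) -> ((p \/ (p -> r)) /\ s))
  11. (((r \/ r) -> ((p \/ (p -> r)) /\ s)) \/ (p \/ (r /\ p)))
Total distinct subformulas = 11

11


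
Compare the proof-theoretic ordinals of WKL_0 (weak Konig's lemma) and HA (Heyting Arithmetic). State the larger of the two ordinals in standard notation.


Proof-theoretic ordinal of WKL_0 (weak Konig's lemma): omega^omega
Proof-theoretic ordinal of HA (Heyting Arithmetic): epsilon_0
Comparing: omega^omega < epsilon_0.
The larger ordinal is epsilon_0 (from HA (Heyting Arithmetic)).

epsilon_0


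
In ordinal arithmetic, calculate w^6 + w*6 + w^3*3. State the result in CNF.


Ordinal addition (w^6 + w*6) + w^3*3:
alpha's leading term has exponent 6 > beta's exponent 3, so it survives.
alpha's tail term has exponent 1 < beta's exponent 3, so it is absorbed by beta.
In ordinal addition, any term followed by a strictly larger-exponent term is absorbed.
Result = w^6 + w^3*3

w^6 + w^3*3


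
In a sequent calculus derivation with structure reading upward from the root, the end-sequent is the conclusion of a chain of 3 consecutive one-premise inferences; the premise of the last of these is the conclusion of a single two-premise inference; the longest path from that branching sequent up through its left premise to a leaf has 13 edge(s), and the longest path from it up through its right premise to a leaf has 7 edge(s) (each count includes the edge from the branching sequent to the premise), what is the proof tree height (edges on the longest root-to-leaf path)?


Longest path through the left premise: 13 edges (measured from the branching sequent)
Longest path through the right premise: 7 edges
Height of the subtree rooted at the branching sequent: max(13, 7) = 13
The branching sequent sits 3 edges above the root (the chain of one-premise inferences), so height = 13 + 3 = 16

16


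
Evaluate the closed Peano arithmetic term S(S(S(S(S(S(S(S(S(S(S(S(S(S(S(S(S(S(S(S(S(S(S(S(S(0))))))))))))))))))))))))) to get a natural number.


Counting successors applied to 0:
25 applications of S to 0 = 25

25


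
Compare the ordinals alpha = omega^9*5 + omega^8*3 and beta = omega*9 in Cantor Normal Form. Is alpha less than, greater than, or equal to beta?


Compare term by term from highest exponent:
alpha = omega^9*5 + omega^8*3
beta = omega*9
Term 1: alpha has omega^9*5, beta has omega^1*9
Term 2: alpha has omega^8*3, beta has omega^0*0
Result: alpha > beta

alpha > beta


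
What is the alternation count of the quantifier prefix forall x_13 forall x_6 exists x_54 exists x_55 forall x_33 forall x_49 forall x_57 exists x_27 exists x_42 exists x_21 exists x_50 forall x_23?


Walk the prefix and count type changes:
  position 1: forall -> forall
  position 2: forall -> exists <-- alternation
  position 3: exists -> exists
  position 4: exists -> forall <-- alternation
  position 5: forall -> forall
  position 6: forall -> forall
  position 7: forall -> exists <-- alternation
  position 8: exists -> exists
  position 9: exists -> exists
  position 10: exists -> exists
  position 11: exists -> forall <-- alternation
Total alternations = 4

4


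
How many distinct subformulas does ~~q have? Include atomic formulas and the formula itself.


Formula: ~~q
Subformulas found:
  1. q
  2. ~q
  3. ~~q
Total distinct subformulas = 3

3


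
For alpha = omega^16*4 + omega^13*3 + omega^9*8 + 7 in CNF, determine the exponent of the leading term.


CNF: omega^16*4 + omega^13*3 + omega^9*8 + 7
The leading term is omega^16*4, which has exponent 16.

16


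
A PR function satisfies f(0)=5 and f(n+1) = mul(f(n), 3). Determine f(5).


f(0) = 5
f(1) = mul(f(0), 3) = mul(5, 3) = 15
f(2) = mul(f(1), 3) = mul(15, 3) = 45
f(3) = mul(f(2), 3) = mul(45, 3) = 135
f(4) = mul(f(3), 3) = mul(135, 3) = 405
f(5) = mul(f(4), 3) = mul(405, 3) = 1215


1215


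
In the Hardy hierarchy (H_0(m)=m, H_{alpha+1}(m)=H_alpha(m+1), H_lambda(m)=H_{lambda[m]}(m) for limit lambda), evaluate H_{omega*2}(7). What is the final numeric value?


H_{omega*2}(7):
For the Hardy hierarchy, H_{omega*k}(n) = 2^k * n.
2^2 = 4.
4 * 7 = 28

28


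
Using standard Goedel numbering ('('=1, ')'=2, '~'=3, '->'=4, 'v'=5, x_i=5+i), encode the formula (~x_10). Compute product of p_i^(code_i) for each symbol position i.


Formula: (~x_10)
Symbol codes: [1, 3, 15, 2]
Primes: [2, 3, 5, 7]
p_1^1 = 2^1 = 2
p_2^3 = 3^3 = 27
p_3^15 = 5^15 = 30517578125
p_4^2 = 7^2 = 49
Product = 80749511718750

80749511718750


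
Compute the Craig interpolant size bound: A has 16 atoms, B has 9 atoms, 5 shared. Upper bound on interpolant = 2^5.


Shared atoms = 5
Craig interpolant size bound = 2^5
= 32

32


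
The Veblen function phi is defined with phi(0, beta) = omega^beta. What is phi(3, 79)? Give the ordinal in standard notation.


phi(3, 79):
phi(3, beta) = eta_beta (the beta-th eta number, fixed point of zeta).
phi(3, 79) = eta_79

eta_79


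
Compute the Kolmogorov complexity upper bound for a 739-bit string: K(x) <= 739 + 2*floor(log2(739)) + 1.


floor(log2(739)) = 9
2 * 9 = 18
K(x) <= 739 + 18 + 1 = 758

758


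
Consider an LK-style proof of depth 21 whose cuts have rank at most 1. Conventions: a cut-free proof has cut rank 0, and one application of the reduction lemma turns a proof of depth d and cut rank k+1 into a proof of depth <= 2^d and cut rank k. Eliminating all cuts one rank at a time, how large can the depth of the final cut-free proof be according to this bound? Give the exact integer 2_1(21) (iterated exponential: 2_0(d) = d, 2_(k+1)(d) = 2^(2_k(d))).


Each rank reduction sends depth d to at most 2^d; cut rank r needs r reductions.
2_0(21) = 21
2_1(21) = 2^21 = 2097152
Cut-free depth bound = 2097152

2097152


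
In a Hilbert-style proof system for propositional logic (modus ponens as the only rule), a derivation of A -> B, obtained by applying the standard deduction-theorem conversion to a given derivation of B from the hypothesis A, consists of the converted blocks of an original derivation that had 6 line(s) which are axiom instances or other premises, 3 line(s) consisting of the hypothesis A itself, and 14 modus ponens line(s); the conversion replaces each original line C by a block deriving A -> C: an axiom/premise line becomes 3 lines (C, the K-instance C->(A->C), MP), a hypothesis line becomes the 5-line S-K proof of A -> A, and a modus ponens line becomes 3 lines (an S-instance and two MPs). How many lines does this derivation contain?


Deduction-theorem conversion, block by block:
- 6 axiom/premise lines -> 3 lines each = 18
- 3 hypothesis lines -> 5 lines each (identity proof A->A) = 15
- 14 MP lines -> 3 lines each (S-instance, MP, MP) = 42
Total = 18 + 15 + 42 = 75 lines.

75


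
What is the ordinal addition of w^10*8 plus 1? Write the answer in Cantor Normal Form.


Ordinal addition w^10*8 + 1:
Leading exponent of alpha (10) > leading exponent of beta (0).
Since alpha's term has higher exponent than beta's leading term,
the sum is simply alpha followed by beta.
Result = w^10*8 + 1

w^10*8 + 1


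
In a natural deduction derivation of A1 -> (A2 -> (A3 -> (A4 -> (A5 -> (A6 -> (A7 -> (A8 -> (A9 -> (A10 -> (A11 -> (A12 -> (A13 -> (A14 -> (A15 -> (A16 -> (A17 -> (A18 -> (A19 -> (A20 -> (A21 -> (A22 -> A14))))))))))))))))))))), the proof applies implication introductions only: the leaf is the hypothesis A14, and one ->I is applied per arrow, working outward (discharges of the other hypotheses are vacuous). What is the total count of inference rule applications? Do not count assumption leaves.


The formula has 22 arrows (->); its innermost consequent A14 is one of the antecedents,
so the proof starts from the hypothesis leaf A14 (not a rule application) and closes one arrow per ->I.
Building A1 -> (A2 -> (A3 -> (A4 -> (A5 -> (A6 -> (A7 -> (A8 -> (A9 -> (A10 -> (A11 -> (A12 -> (A13 -> (A14 -> (A15 -> (A16 -> (A17 -> (A18 -> (A19 -> (A20 -> (A21 -> (A22 -> A14))))))))))))))))))))) therefore takes 22 nested implication introductions.
Total inference nodes = 22

22


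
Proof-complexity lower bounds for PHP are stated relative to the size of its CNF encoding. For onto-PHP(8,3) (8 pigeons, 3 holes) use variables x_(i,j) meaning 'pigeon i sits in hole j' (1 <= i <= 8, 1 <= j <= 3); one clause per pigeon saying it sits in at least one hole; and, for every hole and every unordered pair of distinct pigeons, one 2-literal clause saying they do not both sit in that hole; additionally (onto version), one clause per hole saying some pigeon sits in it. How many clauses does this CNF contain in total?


onto-PHP(8,3): 8 pigeons, 3 holes, 8*3 = 24 variables.
- pigeon clauses: one per pigeon -> 8 clauses
- hole clauses: 3 holes * C(8,2) = 3 * 28 -> 84 clauses
- onto clauses: one per hole -> 3 clauses
Total clauses = 8 + 84 + 3 = 95

95


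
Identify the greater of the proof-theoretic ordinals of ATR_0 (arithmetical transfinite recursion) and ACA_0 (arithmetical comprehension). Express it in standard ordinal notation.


Proof-theoretic ordinal of ATR_0 (arithmetical transfinite recursion): Gamma_0
Proof-theoretic ordinal of ACA_0 (arithmetical comprehension): epsilon_0
Comparing: epsilon_0 < Gamma_0.
The larger ordinal is Gamma_0 (from ATR_0 (arithmetical transfinite recursion)).

Gamma_0


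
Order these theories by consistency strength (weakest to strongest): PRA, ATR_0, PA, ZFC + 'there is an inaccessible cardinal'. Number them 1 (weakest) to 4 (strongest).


Ordering by consistency strength:
1. PRA
2. PA
3. ATR_0
4. ZFC + 'there is an inaccessible cardinal'


PRA=1, ATR_0=3, PA=2, ZFC + 'there is an inaccessible cardinal'=4


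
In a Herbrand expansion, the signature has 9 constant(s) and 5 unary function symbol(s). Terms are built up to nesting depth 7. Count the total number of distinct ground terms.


Herbrand terms by depth:
Depth 0: 9 constants
Depth 1: 45 new terms (running total: 54)
Depth 2: 225 new terms (running total: 279)
Depth 3: 1125 new terms (running total: 1404)
Depth 4: 5625 new terms (running total: 7029)
Depth 5: 28125 new terms (running total: 35154)
Depth 6: 140625 new terms (running total: 175779)
Depth 7: 703125 new terms (running total: 878904)
Total distinct ground terms = 878904

878904


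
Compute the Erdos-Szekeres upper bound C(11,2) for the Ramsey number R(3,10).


R(3,10) <= C(3+10-2, 3-1) = C(11, 2)
C(11, 2) = 11! / (2! * 9!)
= 55

55


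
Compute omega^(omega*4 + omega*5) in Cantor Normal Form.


omega^(omega*4 + omega*5):
Both terms of the exponent have the same exponent 1, so they merge: omega*4 + omega*5 = omega*(4+5) = omega*9.
omega raised to a CNF ordinal is a single CNF term: Result = omega^(omega*9)

omega^(omega*9)


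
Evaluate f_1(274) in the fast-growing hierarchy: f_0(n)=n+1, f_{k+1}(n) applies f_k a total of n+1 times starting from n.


f_1(274) = f_0^275(274)
f_0 adds 1 each time, applied 275 times.
f_1(274) = 274 + 275 = 549

549


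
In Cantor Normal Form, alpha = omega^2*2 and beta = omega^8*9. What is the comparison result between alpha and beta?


Compare term by term from highest exponent:
alpha = omega^2*2
beta = omega^8*9
Term 1: alpha has omega^2*2, beta has omega^8*9
Result: alpha < beta

alpha < beta


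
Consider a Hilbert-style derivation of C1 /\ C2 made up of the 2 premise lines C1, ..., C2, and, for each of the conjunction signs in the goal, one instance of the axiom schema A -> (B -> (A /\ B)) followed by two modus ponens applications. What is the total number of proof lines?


Conjoining 2 premises:
- 2 premise lines
- the goal has 1 conjunction signs; each costs 1 axiom instance + 2 MP = 3 lines: 3 * 1 = 3
Total = 2 + 3 = 5 lines.

5


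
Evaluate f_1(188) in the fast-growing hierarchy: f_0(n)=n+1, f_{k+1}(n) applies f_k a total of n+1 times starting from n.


f_1(188) = f_0^189(188)
f_0 adds 1 each time, applied 189 times.
f_1(188) = 188 + 189 = 377

377


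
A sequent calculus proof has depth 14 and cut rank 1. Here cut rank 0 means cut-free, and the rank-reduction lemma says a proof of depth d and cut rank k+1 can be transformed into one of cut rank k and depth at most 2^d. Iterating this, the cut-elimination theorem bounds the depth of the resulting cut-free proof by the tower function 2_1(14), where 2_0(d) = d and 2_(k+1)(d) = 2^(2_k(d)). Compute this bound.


Each rank reduction sends depth d to at most 2^d; cut rank r needs r reductions.
2_0(14) = 14
2_1(14) = 2^14 = 16384
Cut-free depth bound = 16384

16384


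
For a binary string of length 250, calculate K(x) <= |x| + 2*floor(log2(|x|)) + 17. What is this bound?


floor(log2(250)) = 7
2 * 7 = 14
K(x) <= 250 + 14 + 17 = 281

281


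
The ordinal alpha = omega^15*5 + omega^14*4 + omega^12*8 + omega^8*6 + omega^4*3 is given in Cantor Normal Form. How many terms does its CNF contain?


CNF: omega^15*5 + omega^14*4 + omega^12*8 + omega^8*6 + omega^4*3
Count the summands separated by '+':
  term 1: omega^15*5
  term 2: omega^14*4
  term 3: omega^12*8
  term 4: omega^8*6
  term 5: omega^4*3
Total terms = 5

5


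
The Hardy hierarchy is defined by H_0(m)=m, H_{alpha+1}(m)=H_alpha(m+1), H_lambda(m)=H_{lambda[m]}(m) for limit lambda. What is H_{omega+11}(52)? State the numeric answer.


H_{omega+11}(52):
Unwind the 11 successor steps: H_{omega+11}(52) = H_omega(52+11) = H_omega(63).
H_omega(m) = H_m(m) = m + m = 2m.
Result = 2 * 63 = 126

126


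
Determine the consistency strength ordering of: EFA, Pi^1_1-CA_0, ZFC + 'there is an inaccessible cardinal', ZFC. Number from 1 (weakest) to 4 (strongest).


Ordering by consistency strength:
1. EFA
2. Pi^1_1-CA_0
3. ZFC
4. ZFC + 'there is an inaccessible cardinal'


EFA=1, Pi^1_1-CA_0=2, ZFC + 'there is an inaccessible cardinal'=4, ZFC=3


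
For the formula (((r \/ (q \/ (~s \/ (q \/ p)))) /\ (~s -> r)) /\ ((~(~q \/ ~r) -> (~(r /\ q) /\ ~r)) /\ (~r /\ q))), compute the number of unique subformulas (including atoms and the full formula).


Formula: (((r \/ (q \/ (~s \/ (q \/ p)))) /\ (~s -> r)) /\ ((~(~q \/ ~r) -> (~(r /\ q) /\ ~r)) /\ (~r /\ q)))
Subformulas found:
  1. r
  2. q
  3. s
  4. p
  5. ~r
  6. ~s
  7. ~q
  8. (q \/ p)
  9. (r /\ q)
  10. ~(r /\ q)
  11. (~r /\ q)
  12. (~s -> r)
  13. (~q \/ ~r)
  14. ~(~q \/ ~r)
  15. (~s \/ (q \/ p))
  16. (~(r /\ q) /\ ~r)
  17. (q \/ (~s \/ (q \/ p)))
  18. (r \/ (q \/ (~s \/ (q \/ p))))
  19. (~(~q \/ ~r) -> (~(r /\ q) /\ ~r))
  20. ((r \/ (q \/ (~s \/ (q \/ p)))) /\ (~s -> r))
  21. ((~(~q \/ ~r) -> (~(r /\ q) /\ ~r)) /\ (~r /\ q))
  22. (((r \/ (q \/ (~s \/ (q \/ p)))) /\ (~s -> r)) /\ ((~(~q \/ ~r) -> (~(r /\ q) /\ ~r)) /\ (~r /\ q)))
Total distinct subformulas = 22

22


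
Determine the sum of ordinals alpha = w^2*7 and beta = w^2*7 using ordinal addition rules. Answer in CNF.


Ordinal addition w^2*7 + w^2*7:
Both terms have the same exponent 2.
w^e*c + w^e*d = w^e*(c+d).
Result = w^2*(7+7) = w^2*14

w^2*14


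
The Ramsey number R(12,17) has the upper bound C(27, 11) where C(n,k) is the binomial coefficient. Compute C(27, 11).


R(12,17) <= C(12+17-2, 12-1) = C(27, 11)
C(27, 11) = 27! / (11! * 16!)
= 13037895

13037895


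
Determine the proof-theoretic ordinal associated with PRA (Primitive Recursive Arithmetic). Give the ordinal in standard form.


The proof-theoretic ordinal of PRA (Primitive Recursive Arithmetic) is a standard result in ordinal analysis.
This ordinal is the supremum of order types of primitive recursive well-orderings
that the theory can prove to be well-ordered.
For PRA (Primitive Recursive Arithmetic), the proof-theoretic ordinal is omega^omega.

omega^omega


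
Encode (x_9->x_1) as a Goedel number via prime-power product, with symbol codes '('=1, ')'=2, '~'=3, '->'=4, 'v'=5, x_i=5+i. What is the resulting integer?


Formula: (x_9->x_1)
Symbol codes: [1, 14, 4, 6, 2]
Primes: [2, 3, 5, 7, 11]
p_1^1 = 2^1 = 2
p_2^14 = 3^14 = 4782969
p_3^4 = 5^4 = 625
p_4^6 = 7^6 = 117649
p_5^2 = 11^2 = 121
Product = 85110117382001250

85110117382001250


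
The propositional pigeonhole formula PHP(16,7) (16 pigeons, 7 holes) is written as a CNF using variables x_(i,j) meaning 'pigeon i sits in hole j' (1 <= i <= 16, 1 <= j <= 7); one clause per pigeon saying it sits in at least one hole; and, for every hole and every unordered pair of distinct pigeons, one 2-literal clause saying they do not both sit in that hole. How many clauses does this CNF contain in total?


PHP(16,7): 16 pigeons, 7 holes, 16*7 = 112 variables.
- pigeon clauses: one per pigeon -> 16 clauses
- hole clauses: 7 holes * C(16,2) = 7 * 120 -> 840 clauses
Total clauses = 16 + 840 = 856

856


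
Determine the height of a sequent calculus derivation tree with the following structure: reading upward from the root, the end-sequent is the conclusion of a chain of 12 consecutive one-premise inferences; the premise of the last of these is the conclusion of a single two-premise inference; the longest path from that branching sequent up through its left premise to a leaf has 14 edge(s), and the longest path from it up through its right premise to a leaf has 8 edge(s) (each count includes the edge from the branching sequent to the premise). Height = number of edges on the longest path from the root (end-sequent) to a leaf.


Longest path through the left premise: 14 edges (measured from the branching sequent)
Longest path through the right premise: 8 edges
Height of the subtree rooted at the branching sequent: max(14, 8) = 14
The branching sequent sits 12 edges above the root (the chain of one-premise inferences), so height = 14 + 12 = 26

26


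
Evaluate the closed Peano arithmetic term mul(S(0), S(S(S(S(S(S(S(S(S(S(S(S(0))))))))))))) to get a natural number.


mul(S^1(0), S^12(0)):
S^1(0) = 1
S^12(0) = 12
1 * 12 = 12

12


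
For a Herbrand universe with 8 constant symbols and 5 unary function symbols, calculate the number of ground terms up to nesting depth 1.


Herbrand terms by depth:
Depth 0: 8 constants
Depth 1: 40 new terms (running total: 48)
Total distinct ground terms = 48

48


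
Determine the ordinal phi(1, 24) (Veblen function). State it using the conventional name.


phi(1, 24):
phi(1, beta) = epsilon_beta (the beta-th epsilon number).
phi(1, 24) = epsilon_24

epsilon_24


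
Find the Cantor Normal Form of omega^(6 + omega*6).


omega^(6 + omega*6):
In ordinal addition a term is absorbed by a following term of strictly larger exponent: 0 < 1, so 6 + omega*6 = omega*6.
omega raised to a CNF ordinal is a single CNF term: Result = omega^(omega*6)

omega^(omega*6)


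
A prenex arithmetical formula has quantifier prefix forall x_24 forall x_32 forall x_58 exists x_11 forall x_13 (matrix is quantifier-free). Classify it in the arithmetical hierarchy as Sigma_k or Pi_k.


Leading quantifier is forall, so the class is Pi.
Number of quantifier blocks = alternations + 1 = 2 + 1 = 3.
Classification: Pi_3

Pi_3


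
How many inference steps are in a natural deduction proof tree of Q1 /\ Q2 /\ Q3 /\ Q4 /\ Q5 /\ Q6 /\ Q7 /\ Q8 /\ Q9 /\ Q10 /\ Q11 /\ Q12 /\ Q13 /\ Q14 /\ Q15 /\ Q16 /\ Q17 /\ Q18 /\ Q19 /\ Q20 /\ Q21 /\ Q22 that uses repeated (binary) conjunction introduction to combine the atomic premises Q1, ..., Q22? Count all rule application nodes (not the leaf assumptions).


The target conjunction has 22 conjuncts, i.e. 21 binary /\ connectives.
Each conjunction-intro joins two pieces, so 22 atoms require 22-1 = 21 applications.
Total inference nodes = 21

21


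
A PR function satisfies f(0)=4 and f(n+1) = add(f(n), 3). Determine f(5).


f(0) = 4
f(1) = add(f(0), 3) = add(4, 3) = 7
f(2) = add(f(1), 3) = add(7, 3) = 10
f(3) = add(f(2), 3) = add(10, 3) = 13
f(4) = add(f(3), 3) = add(13, 3) = 16
f(5) = add(f(4), 3) = add(16, 3) = 19


19


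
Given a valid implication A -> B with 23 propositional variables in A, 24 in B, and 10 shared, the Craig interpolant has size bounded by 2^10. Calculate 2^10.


Shared atoms = 10
Craig interpolant size bound = 2^10
= 1024

1024


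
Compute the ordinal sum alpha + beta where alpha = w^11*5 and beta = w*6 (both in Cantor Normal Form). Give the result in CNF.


Ordinal addition w^11*5 + w*6:
Leading exponent of alpha (11) > leading exponent of beta (1).
Since alpha's term has higher exponent than beta's leading term,
the sum is simply alpha followed by beta.
Result = w^11*5 + w*6

w^11*5 + w*6


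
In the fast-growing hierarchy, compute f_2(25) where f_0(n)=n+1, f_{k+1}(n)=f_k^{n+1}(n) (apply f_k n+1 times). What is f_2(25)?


f_2(25) = f_1^26(25)
f_1(m) = 2m + 1.
Iterating: f_1^k(n) = 2^k*(n+1) - 1.
f_2(25) = 2^26*(25+1) - 1 = 67108864*26 - 1 = 1744830463

1744830463


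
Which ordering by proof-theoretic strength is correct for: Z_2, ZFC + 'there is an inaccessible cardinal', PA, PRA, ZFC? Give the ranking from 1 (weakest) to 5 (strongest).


Ordering by consistency strength:
1. PRA
2. PA
3. Z_2
4. ZFC
5. ZFC + 'there is an inaccessible cardinal'


Z_2=3, ZFC + 'there is an inaccessible cardinal'=5, PA=2, PRA=1, ZFC=4


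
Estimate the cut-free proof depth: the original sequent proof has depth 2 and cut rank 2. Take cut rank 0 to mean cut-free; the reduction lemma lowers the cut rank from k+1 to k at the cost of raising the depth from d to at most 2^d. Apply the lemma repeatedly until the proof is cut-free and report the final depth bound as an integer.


Each rank reduction sends depth d to at most 2^d; cut rank r needs r reductions.
2_0(2) = 2
2_1(2) = 2^2 = 4
2_2(2) = 2^4 = 16
Cut-free depth bound = 16

16


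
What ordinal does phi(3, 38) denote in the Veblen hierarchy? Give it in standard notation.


phi(3, 38):
phi(3, beta) = eta_beta (the beta-th eta number, fixed point of zeta).
phi(3, 38) = eta_38

eta_38


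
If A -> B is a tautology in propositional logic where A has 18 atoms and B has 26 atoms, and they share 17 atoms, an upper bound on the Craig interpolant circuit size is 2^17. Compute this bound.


Shared atoms = 17
Craig interpolant size bound = 2^17
= 131072

131072


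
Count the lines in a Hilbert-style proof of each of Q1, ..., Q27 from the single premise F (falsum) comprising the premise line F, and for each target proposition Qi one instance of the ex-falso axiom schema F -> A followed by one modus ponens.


Ex falso, line by line:
- 1 premise line (F)
- 27 targets, each needing 1 axiom instance (F -> Qi) + 1 MP = 2 lines: 2 * 27 = 54
Total = 1 + 54 = 55 lines.

55


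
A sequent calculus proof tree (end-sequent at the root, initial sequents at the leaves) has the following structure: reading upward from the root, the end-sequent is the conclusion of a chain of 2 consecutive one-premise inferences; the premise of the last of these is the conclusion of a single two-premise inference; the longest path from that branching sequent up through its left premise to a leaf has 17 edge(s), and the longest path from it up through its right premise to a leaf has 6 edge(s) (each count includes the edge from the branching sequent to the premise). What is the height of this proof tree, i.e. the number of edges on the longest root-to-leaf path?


Longest path through the left premise: 17 edges (measured from the branching sequent)
Longest path through the right premise: 6 edges
Height of the subtree rooted at the branching sequent: max(17, 6) = 17
The branching sequent sits 2 edges above the root (the chain of one-premise inferences), so height = 17 + 2 = 19

19


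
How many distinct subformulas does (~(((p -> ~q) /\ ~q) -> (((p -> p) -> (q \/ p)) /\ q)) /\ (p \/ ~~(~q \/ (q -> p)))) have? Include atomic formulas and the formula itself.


Formula: (~(((p -> ~q) /\ ~q) -> (((p -> p) -> (q \/ p)) /\ q)) /\ (p \/ ~~(~q \/ (q -> p))))
Subformulas found:
  1. q
  2. p
  3. ~q
  4. (q \/ p)
  5. (q -> p)
  6. (p -> p)
  7. (p -> ~q)
  8. (~q \/ (q -> p))
  9. ((p -> ~q) /\ ~q)
  10. ~(~q \/ (q -> p))
  11. ~~(~q \/ (q -> p))
  12. ((p -> p) -> (q \/ p))
  13. (p \/ ~~(~q \/ (q -> p)))
  14. (((p -> p) -> (q \/ p)) /\ q)
  15. (((p -> ~q) /\ ~q) -> (((p -> p) -> (q \/ p)) /\ q))
  16. ~(((p -> ~q) /\ ~q) -> (((p -> p) -> (q \/ p)) /\ q))
  17. (~(((p -> ~q) /\ ~q) -> (((p -> p) -> (q \/ p)) /\ q)) /\ (p \/ ~~(~q \/ (q -> p))))
Total distinct subformulas = 17

17


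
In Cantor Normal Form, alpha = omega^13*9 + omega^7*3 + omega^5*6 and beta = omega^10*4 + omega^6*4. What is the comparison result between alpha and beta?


Compare term by term from highest exponent:
alpha = omega^13*9 + omega^7*3 + omega^5*6
beta = omega^10*4 + omega^6*4
Term 1: alpha has omega^13*9, beta has omega^10*4
Term 2: alpha has omega^7*3, beta has omega^6*4
Term 3: alpha has omega^5*6, beta has omega^0*0
Result: alpha > beta

alpha > beta


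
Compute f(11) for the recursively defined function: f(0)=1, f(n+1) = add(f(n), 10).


f(0) = 1
f(1) = add(f(0), 10) = add(1, 10) = 11
f(2) = add(f(1), 10) = add(11, 10) = 21
f(3) = add(f(2), 10) = add(21, 10) = 31
f(4) = add(f(3), 10) = add(31, 10) = 41
f(5) = add(f(4), 10) = add(41, 10) = 51
f(6) = add(f(5), 10) = add(51, 10) = 61
f(7) = add(f(6), 10) = add(61, 10) = 71
f(8) = add(f(7), 10) = add(71, 10) = 81
f(9) = add(f(8), 10) = add(81, 10) = 91
f(10) = add(f(9), 10) = add(91, 10) = 101
f(11) = add(f(10), 10) = add(101, 10) = 111


111


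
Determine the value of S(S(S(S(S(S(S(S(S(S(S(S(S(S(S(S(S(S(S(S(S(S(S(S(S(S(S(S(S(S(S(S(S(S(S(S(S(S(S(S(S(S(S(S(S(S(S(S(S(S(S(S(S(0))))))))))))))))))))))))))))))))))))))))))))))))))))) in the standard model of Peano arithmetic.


Counting successors applied to 0:
53 applications of S to 0 = 53

53


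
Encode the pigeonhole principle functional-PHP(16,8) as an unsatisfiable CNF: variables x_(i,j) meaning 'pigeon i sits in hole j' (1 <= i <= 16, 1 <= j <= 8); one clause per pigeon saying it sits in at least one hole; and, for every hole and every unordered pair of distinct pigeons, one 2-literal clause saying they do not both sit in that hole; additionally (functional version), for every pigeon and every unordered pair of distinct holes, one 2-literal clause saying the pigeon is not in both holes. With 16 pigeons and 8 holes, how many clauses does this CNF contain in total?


functional-PHP(16,8): 16 pigeons, 8 holes, 16*8 = 128 variables.
- pigeon clauses: one per pigeon -> 16 clauses
- hole clauses: 8 holes * C(16,2) = 8 * 120 -> 960 clauses
- functional clauses: 16 pigeons * C(8,2) = 16 * 28 -> 448 clauses
Total clauses = 16 + 960 + 448 = 1424

1424


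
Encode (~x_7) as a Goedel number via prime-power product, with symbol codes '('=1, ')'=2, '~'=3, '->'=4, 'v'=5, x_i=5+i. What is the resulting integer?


Formula: (~x_7)
Symbol codes: [1, 3, 12, 2]
Primes: [2, 3, 5, 7]
p_1^1 = 2^1 = 2
p_2^3 = 3^3 = 27
p_3^12 = 5^12 = 244140625
p_4^2 = 7^2 = 49
Product = 645996093750

645996093750


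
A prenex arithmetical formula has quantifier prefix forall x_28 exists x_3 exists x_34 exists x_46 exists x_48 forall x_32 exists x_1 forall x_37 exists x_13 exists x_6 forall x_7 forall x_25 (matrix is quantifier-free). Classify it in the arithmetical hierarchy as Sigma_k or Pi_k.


Leading quantifier is forall, so the class is Pi.
Number of quantifier blocks = alternations + 1 = 6 + 1 = 7.
Classification: Pi_7

Pi_7


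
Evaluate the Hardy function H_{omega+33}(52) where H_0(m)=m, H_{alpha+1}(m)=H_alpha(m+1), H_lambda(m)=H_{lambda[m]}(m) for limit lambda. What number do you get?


H_{omega+33}(52):
Unwind the 33 successor steps: H_{omega+33}(52) = H_omega(52+33) = H_omega(85).
H_omega(m) = H_m(m) = m + m = 2m.
Result = 2 * 85 = 170

170


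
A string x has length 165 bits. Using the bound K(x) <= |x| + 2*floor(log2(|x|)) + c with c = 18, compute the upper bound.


floor(log2(165)) = 7
2 * 7 = 14
K(x) <= 165 + 14 + 18 = 197

197


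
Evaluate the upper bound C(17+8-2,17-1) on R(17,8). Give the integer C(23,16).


R(17,8) <= C(17+8-2, 17-1) = C(23, 16)
C(23, 16) = 23! / (16! * 7!)
= 245157

245157


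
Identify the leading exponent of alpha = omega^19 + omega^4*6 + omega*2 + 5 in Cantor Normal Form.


CNF: omega^19 + omega^4*6 + omega*2 + 5
The leading term is omega^19, which has exponent 19.

19


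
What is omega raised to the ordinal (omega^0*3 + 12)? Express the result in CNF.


omega^(omega^0*3 + 12):
omega^0 = 1, so the exponent is 3 + 12 = 15 (finite ordinal addition).
Result = omega^15, already a single CNF term.

omega^15


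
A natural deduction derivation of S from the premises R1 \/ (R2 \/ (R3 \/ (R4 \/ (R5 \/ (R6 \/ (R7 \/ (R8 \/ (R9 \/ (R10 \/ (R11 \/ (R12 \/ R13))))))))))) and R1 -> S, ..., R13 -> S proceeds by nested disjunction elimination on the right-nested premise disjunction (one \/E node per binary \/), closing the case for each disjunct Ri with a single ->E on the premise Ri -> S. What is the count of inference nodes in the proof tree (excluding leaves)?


The premise R1 \/ (R2 \/ (R3 \/ (R4 \/ (R5 \/ (R6 \/ (R7 \/ (R8 \/ (R9 \/ (R10 \/ (R11 \/ (R12 \/ R13))))))))))) contains 13 disjuncts, hence 12 binary \/ connectives.
- Each binary \/ is eliminated once: 12 \/E nodes.
- Each of the 13 cases Ri derives S by one ->E with Ri -> S: 13 ->E nodes.
Total = 12 + 13 = 25

25


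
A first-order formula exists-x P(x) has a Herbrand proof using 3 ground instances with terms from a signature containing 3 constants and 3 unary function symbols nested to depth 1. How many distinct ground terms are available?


Herbrand terms by depth:
Depth 0: 3 constants
Depth 1: 9 new terms (running total: 12)
Total distinct ground terms = 12

12


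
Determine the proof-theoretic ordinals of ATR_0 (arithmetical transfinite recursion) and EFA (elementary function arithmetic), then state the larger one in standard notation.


Proof-theoretic ordinal of ATR_0 (arithmetical transfinite recursion): Gamma_0
Proof-theoretic ordinal of EFA (elementary function arithmetic): omega^3
Comparing: omega^3 < Gamma_0.
The larger ordinal is Gamma_0 (from ATR_0 (arithmetical transfinite recursion)).

Gamma_0


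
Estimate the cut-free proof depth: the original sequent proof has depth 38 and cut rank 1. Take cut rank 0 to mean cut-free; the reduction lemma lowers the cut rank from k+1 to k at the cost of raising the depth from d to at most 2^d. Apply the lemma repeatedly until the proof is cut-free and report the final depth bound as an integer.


Each rank reduction sends depth d to at most 2^d; cut rank r needs r reductions.
2_0(38) = 38
2_1(38) = 2^38 = 274877906944
Cut-free depth bound = 274877906944

274877906944


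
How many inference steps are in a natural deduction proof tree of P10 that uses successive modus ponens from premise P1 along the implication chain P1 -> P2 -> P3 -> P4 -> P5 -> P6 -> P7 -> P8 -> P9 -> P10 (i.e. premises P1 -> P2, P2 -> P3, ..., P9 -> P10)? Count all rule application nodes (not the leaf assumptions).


We have a chain: P1 -> P2 -> P3 -> P4 -> P5 -> P6 -> P7 -> P8 -> P9 -> P10.
Each modus ponens application produces the next variable.
The chain has 10 propositions, so 10-1 = 9 modus ponens steps.
Total inference nodes = 9

9
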